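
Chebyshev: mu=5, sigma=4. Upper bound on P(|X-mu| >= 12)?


k = 12/4 = 3
Chebyshev: P(|X-mu| >= k*sigma) <= 1/k^2 = 1/3^2 = 1/9

1/9


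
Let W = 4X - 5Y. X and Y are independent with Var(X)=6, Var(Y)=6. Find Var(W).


Independence => Cov(X,Y)=0
Var(4X - 5Y) = 4^2*Var(X) + (-5)^2*Var(Y)
= 16*6 + 25*6 = 246

246


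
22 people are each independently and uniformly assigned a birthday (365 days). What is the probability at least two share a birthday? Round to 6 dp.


P(all different) = prod((365-i)/365 for i=0..21) = 0.524305
P(at least one match) = 1 - 0.524305 = 0.475695

0.475695


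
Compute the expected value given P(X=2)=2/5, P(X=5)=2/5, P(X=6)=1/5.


E[X] = sum(x * P(x))
= 2*2/5 + 5*2/5 + 6*1/5
= 4

4


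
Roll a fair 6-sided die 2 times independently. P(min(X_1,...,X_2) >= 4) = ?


P(min >= 4) = P(all X_i >= 4) = (P(X_1 >= 4))^2
= (3/6)^2 = (1/2)^2 = 1/4

1/4


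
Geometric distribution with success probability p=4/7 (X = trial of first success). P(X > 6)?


P(X > 6) = P(first 6 trials all fail) = (1-p)^6 = (3/7)^6 = 729/117649

729/117649


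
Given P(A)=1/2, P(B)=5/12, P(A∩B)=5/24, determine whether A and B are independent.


P(A)*P(B) = 1/2*5/12 = 5/24
P(A∩B) = 5/24, which equals P(A)P(B), so independent

Yes, A and B are independent


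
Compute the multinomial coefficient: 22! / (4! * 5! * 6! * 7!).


22! = 1124000727777607680000
Denominator: 4!=24 * 5!=120 * 6!=720 * 7!=5040
Coefficient = 1124000727777607680000 / 10450944000 = 107550162720

107550162720


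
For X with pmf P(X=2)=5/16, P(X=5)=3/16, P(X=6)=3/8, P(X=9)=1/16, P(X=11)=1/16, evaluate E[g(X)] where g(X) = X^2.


E[X^2] = sum(g(x)*P(x))
= 4*5/16 + 25*3/16 + 36*3/8 + 81*1/16 + 121*1/16
= 513/16

513/16


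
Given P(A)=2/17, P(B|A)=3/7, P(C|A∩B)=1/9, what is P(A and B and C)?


P(A∩B∩C) = P(A) * P(B|A) * P(C|A∩B)
= 2/17 * 3/7 * 1/9
= 6/119 * 1/9 = 2/357

2/357


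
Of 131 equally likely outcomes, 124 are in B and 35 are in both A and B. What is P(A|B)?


P(A|B) = P(A∩B)/P(B) = (35/131)/(124/131) = 35/124

35/124


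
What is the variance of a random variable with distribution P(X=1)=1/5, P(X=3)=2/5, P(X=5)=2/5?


E[X] = 17/5, E[X^2] = 69/5
Var(X) = E[X^2] - (E[X])^2 = 69/5 - (17/5)^2 = 56/25

56/25


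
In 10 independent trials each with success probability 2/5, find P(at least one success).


P(at least one) = 1 - P(none)
P(none) = (1 - 2/5)^10 = (3/5)^10 = 59049/9765625
P(at least one) = 1 - 59049/9765625 = 9706576/9765625

9706576/9765625


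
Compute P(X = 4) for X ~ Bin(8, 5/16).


P(X=4) = C(8,4) * p^4 * (1-p)^4
= 70 * 625/65536 * 14641/65536
= 320271875/2147483648

320271875/2147483648


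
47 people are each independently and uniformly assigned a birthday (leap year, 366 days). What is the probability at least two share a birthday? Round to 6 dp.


P(all different) = prod((366-i)/366 for i=0..46) = 0.045628
P(at least one match) = 1 - 0.045628 = 0.954372

0.954372


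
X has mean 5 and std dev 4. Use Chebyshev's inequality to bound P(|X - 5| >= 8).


k = 8/4 = 2
Chebyshev: P(|X-mu| >= k*sigma) <= 1/k^2 = 1/2^2 = 1/4

1/4


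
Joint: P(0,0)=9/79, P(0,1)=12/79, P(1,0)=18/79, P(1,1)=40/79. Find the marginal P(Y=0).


P(Y=0) = P(0,0)+P(1,0) = 9/79 + 18/79 = 27/79

27/79


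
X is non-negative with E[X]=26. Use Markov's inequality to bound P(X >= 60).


Markov: P(X >= a) <= E[X]/a
P(X >= 60) <= 26/60 = 13/30

13/30


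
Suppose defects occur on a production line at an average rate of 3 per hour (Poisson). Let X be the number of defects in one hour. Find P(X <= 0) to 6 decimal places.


P(X<=0) = e^(-3)*3^0/0!
≈ 0.0497870684
≈ 0.049787

0.049787


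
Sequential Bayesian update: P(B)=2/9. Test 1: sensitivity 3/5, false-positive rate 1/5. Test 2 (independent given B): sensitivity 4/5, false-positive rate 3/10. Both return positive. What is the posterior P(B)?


After test 1: P(+) = 3/5*2/9 + 1/5*7/9 = 13/45
P(B|+) = (2/15)/(13/45) = 6/13
After test 2 (use post1 as new prior): P(+) = 4/5*6/13 + 3/10*7/13 = 69/130
P(B|+,+) = (24/65)/(69/130) = 16/23

16/23


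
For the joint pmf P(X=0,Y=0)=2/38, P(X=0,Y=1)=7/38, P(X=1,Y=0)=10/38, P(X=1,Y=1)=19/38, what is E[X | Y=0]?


P(Y=0) = 12/38
E[X|Y=0] = (0*2 + 1*10)/12 = 10/12 = 5/6

5/6


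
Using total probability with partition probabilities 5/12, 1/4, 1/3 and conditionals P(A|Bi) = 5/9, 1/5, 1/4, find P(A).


P(A) = P(A|B1)P(B1) + P(A|B2)P(B2) + P(A|B3)P(B3)
= 5/9*5/12 + 1/5*1/4 + 1/4*1/3
= 25/108 + 1/20 + 1/12 = 197/540

197/540


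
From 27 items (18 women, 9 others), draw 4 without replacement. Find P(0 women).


P(X=0) = C(18,0)*C(9,4) / C(27,4)
= 1*126 / 17550
= 126/17550 = 7/975

7/975


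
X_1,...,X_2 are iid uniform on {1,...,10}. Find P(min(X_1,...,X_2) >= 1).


P(min >= 1) = P(all X_i >= 1) = (P(X_1 >= 1))^2
= (10/10)^2 = 1^2 = 1

1


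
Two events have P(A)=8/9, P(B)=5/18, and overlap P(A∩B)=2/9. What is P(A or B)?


P(A∪B) = P(A) + P(B) - P(A∩B)
= 8/9 + 5/18 - 2/9 = 17/18

17/18


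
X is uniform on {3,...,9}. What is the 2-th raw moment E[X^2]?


E[X^2] = (1/7) * sum(x^2 for x=3..9)
= 280/7 = 40

40


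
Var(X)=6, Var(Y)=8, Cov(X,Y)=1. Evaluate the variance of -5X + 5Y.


Var(-5X + 5Y) = (-5)^2*Var(X) + 5^2*Var(Y) + 2*(-5)*5*Cov(X,Y)
= 25*6 + 25*8 - 50*1
= 150 + 200 - 50 = 300

300


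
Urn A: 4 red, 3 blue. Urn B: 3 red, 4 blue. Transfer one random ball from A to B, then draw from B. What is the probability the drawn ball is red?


P(transfer red) = 4/7; P(transfer blue) = 3/7
If red transferred: Urn II has 4 red of 8, so P(red|red moved) = 1/2
If blue transferred: Urn II has 3 red of 8, so P(red|blue moved) = 3/8
By total probability: P(red) = 4/7*1/2 + 3/7*3/8 = 25/56

25/56


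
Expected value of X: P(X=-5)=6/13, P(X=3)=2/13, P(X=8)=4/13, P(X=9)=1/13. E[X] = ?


E[X] = sum(x * P(x))
= -5*6/13 + 3*2/13 + 8*4/13 + 9*1/13
= 17/13

17/13


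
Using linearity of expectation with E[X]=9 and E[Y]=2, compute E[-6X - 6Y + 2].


E[-6X - 6Y + 2] = -6*E[X] - 6*E[Y] + 2
= (-6)*(9) + (-6)*(2) + (2)
= -54 - 12 + 2 = -64

-64


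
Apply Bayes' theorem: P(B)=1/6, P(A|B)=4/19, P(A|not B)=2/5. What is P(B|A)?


P(A) = P(A|B)P(B) + P(A|B')P(B') = 4/19*1/6 + 2/5*5/6 = 7/19
P(B|A) = P(A|B)P(B)/P(A) = (2/57)/(7/19) = 2/21

2/21


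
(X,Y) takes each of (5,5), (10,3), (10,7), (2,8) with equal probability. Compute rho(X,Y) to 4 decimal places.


Cov(X,Y) = -3.5625, Var(X) = 11.6875, Var(Y) = 3.6875
rho = Cov/(sqrt(VarX)*sqrt(VarY)) = -0.5427

-0.5427


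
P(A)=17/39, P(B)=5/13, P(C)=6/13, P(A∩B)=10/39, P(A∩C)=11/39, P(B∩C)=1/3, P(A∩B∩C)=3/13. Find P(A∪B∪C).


P(A∪B∪C) = P(A)+P(B)+P(C) - P(AB)-P(AC)-P(BC) + P(ABC)
= 17/39+5/13+6/13 - 10/39-11/39-1/3 + 3/13
= 25/39

25/39


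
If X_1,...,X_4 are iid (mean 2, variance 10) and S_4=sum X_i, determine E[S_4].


E[S_n] = n*E[X_1] = 4*2 = 8

8


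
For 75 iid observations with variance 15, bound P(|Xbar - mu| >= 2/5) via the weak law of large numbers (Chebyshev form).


Var(Xbar) = Var(X)/n = 15/75
Chebyshev: P(|Xbar-mu| >= 2/5) <= Var(Xbar)/(2/5)^2 = (1/5)/(4/25) = 5/4
Bound exceeds 1, so trivial bound: 1

1


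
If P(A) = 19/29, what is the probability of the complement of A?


P(A') = 1 - P(A) = 1 - 19/29 = 10/29

10/29


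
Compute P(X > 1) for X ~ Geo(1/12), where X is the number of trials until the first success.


P(X > 1) = P(first 1 trials all fail) = (1-p)^1 = (11/12)^1 = 11/12

11/12


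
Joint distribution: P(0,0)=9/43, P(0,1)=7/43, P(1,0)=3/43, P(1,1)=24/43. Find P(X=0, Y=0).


Read from table: P(X=0, Y=0) = 9/43

9/43


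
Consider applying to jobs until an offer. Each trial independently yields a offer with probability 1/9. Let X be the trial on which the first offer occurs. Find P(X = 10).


P(X=10) = (1-p)^9 * p = (8/9)^9 * 1/9
= 134217728/387420489 * 1/9 = 134217728/3486784401

134217728/3486784401


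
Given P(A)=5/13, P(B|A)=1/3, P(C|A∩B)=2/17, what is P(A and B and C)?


P(A∩B∩C) = P(A) * P(B|A) * P(C|A∩B)
= 5/13 * 1/3 * 2/17
= 5/39 * 2/17 = 10/663

10/663


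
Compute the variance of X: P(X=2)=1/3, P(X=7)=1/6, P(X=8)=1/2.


E[X] = 35/6, E[X^2] = 83/2
Var(X) = E[X^2] - (E[X])^2 = 83/2 - (35/6)^2 = 269/36

269/36


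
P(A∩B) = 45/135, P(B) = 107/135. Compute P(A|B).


P(A|B) = P(A∩B)/P(B) = (45/135)/(107/135) = 45/107

45/107


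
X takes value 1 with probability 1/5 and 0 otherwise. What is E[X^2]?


For Bernoulli: X in {0,1}
E[X^2] = 0^2*(1-1/5) + 1^2*1/5 = 1/5

1/5


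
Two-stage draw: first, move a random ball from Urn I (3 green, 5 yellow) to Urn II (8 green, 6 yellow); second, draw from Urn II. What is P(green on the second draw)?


P(transfer green) = 3/8; P(transfer yellow) = 5/8
If green transferred: Urn II has 9 green of 15, so P(green|green moved) = 3/5
If yellow transferred: Urn II has 8 green of 15, so P(green|yellow moved) = 8/15
By total probability: P(green) = 3/8*3/5 + 5/8*8/15 = 67/120

67/120


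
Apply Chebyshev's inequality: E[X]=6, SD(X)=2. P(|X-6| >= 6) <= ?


k = 6/2 = 3
Chebyshev: P(|X-mu| >= k*sigma) <= 1/k^2 = 1/3^2 = 1/9

1/9


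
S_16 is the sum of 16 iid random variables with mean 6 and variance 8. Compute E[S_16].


E[S_n] = n*E[X_1] = 16*6 = 96

96


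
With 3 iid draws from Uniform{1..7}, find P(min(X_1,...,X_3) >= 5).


P(min >= 5) = P(all X_i >= 5) = (P(X_1 >= 5))^3
= (3/7)^3 = 27/343

27/343


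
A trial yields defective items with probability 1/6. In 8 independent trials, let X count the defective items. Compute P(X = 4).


P(X=4) = C(8,4) * p^4 * (1-p)^4
= 70 * 1/1296 * 625/1296
= 21875/839808

21875/839808


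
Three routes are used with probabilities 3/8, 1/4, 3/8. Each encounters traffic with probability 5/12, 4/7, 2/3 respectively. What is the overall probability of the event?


P(A) = P(A|B1)P(B1) + P(A|B2)P(B2) + P(A|B3)P(B3)
= 5/12*3/8 + 4/7*1/4 + 2/3*3/8
= 5/32 + 1/7 + 1/4 = 123/224

123/224


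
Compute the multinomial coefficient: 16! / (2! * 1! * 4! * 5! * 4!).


16! = 20922789888000
Denominator: 2!=2 * 1!=1 * 4!=24 * 5!=120 * 4!=24
Coefficient = 20922789888000 / 138240 = 151351200

151351200


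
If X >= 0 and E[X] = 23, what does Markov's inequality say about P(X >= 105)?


Markov: P(X >= a) <= E[X]/a
P(X >= 105) <= 23/105

23/105


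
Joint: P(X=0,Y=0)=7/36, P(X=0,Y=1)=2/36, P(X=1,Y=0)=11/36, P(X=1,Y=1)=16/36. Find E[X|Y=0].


P(Y=0) = 18/36
E[X|Y=0] = (0*7 + 1*11)/18 = 11/18

11/18


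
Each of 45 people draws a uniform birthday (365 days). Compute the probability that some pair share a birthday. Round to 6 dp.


P(all different) = prod((365-i)/365 for i=0..44) = 0.059024
P(at least one match) = 1 - 0.059024 = 0.940976

0.940976


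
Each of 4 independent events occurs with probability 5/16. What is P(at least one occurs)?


P(at least one) = 1 - P(none)
P(none) = (1 - 5/16)^4 = (11/16)^4 = 14641/65536
P(at least one) = 1 - 14641/65536 = 50895/65536

50895/65536


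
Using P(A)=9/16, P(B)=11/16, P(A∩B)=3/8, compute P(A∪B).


P(A∪B) = P(A) + P(B) - P(A∩B)
= 9/16 + 11/16 - 3/8 = 7/8

7/8


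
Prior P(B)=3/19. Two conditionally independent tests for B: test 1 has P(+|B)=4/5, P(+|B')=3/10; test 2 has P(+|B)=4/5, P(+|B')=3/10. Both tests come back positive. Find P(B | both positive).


After test 1: P(+) = 4/5*3/19 + 3/10*16/19 = 36/95
P(B|+) = (12/95)/(36/95) = 1/3
After test 2 (use post1 as new prior): P(+) = 4/5*1/3 + 3/10*2/3 = 7/15
P(B|+,+) = (4/15)/(7/15) = 4/7

4/7


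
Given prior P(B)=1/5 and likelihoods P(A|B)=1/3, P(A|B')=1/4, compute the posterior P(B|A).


P(A) = P(A|B)P(B) + P(A|B')P(B') = 1/3*1/5 + 1/4*4/5 = 4/15
P(B|A) = P(A|B)P(B)/P(A) = (1/15)/(4/15) = 1/4

1/4


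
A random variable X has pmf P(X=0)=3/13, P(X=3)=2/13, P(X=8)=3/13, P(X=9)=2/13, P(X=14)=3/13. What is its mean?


E[X] = sum(x * P(x))
= 0*3/13 + 3*2/13 + 8*3/13 + 9*2/13 + 14*3/13
= 90/13

90/13


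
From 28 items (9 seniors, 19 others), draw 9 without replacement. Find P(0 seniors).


P(X=0) = C(9,0)*C(19,9) / C(28,9)
= 1*92378 / 6906900
= 92378/6906900 = 323/24150

323/24150


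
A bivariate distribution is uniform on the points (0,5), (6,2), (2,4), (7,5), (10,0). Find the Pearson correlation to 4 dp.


Cov(X,Y) = -5.0000, Var(X) = 12.8000, Var(Y) = 3.7600
rho = Cov/(sqrt(VarX)*sqrt(VarY)) = -0.7207

-0.7207


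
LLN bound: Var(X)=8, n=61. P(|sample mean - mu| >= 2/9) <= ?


Var(Xbar) = Var(X)/n = 8/61
Chebyshev: P(|Xbar-mu| >= 2/9) <= Var(Xbar)/(2/9)^2 = (8/61)/(4/81) = 162/61
Bound exceeds 1, so trivial bound: 1

1


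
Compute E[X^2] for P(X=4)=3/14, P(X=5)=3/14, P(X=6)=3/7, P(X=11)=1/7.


E[X^2] = sum(g(x)*P(x))
= 16*3/14 + 25*3/14 + 36*3/7 + 121*1/7
= 83/2

83/2


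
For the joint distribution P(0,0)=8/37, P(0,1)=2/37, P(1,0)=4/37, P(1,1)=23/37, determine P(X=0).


P(X=0) = P(0,0)+P(0,1) = 8/37 + 2/37 = 10/37

10/37


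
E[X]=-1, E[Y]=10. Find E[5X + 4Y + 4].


E[5X + 4Y + 4] = 5*E[X] + 4*E[Y] + 4
= (5)*(-1) + (4)*(10) + (4)
= -5 + 40 + 4 = 39

39


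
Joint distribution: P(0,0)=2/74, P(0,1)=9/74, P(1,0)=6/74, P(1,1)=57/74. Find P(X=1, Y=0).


Read from table: P(X=1, Y=0) = 6/74 = 3/37

3/37


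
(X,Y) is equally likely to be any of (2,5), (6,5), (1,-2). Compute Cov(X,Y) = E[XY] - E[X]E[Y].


E[X]=3, E[Y]=8/3, E[XY]=38/3
Cov(X,Y) = E[XY] - E[X]E[Y] = 38/3 - 3*8/3 = 14/3

14/3


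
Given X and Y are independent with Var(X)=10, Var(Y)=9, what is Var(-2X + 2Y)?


Independence => Cov(X,Y)=0
Var(-2X + 2Y) = (-2)^2*Var(X) + 2^2*Var(Y)
= 4*10 + 4*9 = 76

76


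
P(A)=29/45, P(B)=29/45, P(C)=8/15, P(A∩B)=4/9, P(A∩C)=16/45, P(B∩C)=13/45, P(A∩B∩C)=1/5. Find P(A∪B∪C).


P(A∪B∪C) = P(A)+P(B)+P(C) - P(AB)-P(AC)-P(BC) + P(ABC)
= 29/45+29/45+8/15 - 4/9-16/45-13/45 + 1/5
= 14/15

14/15


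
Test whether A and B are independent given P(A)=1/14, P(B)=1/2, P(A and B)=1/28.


P(A)*P(B) = 1/14*1/2 = 1/28
P(A∩B) = 1/28, which equals P(A)P(B), so independent

Yes, A and B are independent


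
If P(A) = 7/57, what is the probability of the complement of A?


P(A') = 1 - P(A) = 1 - 7/57 = 50/57

50/57


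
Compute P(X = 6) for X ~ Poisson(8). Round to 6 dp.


P(X=6) = e^(-8) * 8^6 / 6!
≈ 0.0003354626279 * 262144 / 720
≈ 0.122138

0.122138


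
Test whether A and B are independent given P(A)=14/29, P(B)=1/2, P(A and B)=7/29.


P(A)*P(B) = 14/29*1/2 = 7/29
P(A∩B) = 7/29, which equals P(A)P(B), so independent

Yes, A and B are independent


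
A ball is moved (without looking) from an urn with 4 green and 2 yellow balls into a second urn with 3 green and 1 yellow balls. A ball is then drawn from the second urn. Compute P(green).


P(transfer green) = 4/6 = 2/3; P(transfer yellow) = 1/3
If green transferred: Urn II has 4 green of 5, so P(green|green moved) = 4/5
If yellow transferred: Urn II has 3 green of 5, so P(green|yellow moved) = 3/5
By total probability: P(green) = 2/3*4/5 + 1/3*3/5 = 11/15

11/15


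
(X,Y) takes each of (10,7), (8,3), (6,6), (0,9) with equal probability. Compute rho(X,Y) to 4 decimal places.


Cov(X,Y) = -5.0000, Var(X) = 14.0000, Var(Y) = 4.6875
rho = Cov/(sqrt(VarX)*sqrt(VarY)) = -0.6172

-0.6172


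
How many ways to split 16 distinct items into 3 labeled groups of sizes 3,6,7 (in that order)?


16! = 20922789888000
Denominator: 3!=6 * 6!=720 * 7!=5040
Coefficient = 20922789888000 / 21772800 = 960960

960960


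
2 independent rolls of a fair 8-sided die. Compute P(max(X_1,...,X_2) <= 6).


P(max <= 6) = P(all X_i <= 6) = (P(X_1 <= 6))^2
= (6/8)^2 = (3/4)^2 = 9/16

9/16


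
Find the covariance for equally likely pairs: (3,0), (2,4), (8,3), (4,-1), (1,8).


E[X]=18/5, E[Y]=14/5, E[XY]=36/5
Cov(X,Y) = E[XY] - E[X]E[Y] = 36/5 - 18/5*14/5 = -72/25

-72/25


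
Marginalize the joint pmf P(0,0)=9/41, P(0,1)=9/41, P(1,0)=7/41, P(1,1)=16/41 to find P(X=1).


P(X=1) = P(1,0)+P(1,1) = 7/41 + 16/41 = 23/41

23/41


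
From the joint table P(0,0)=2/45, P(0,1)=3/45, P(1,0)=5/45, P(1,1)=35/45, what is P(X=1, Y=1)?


Read from table: P(X=1, Y=1) = 35/45 = 7/9

7/9


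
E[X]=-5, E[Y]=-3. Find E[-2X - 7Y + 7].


E[-2X - 7Y + 7] = -2*E[X] - 7*E[Y] + 7
= (-2)*(-5) + (-7)*(-3) + (7)
= 10 + 21 + 7 = 38

38


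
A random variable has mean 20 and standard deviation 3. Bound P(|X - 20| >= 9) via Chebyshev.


k = 9/3 = 3
Chebyshev: P(|X-mu| >= k*sigma) <= 1/k^2 = 1/3^2 = 1/9

1/9


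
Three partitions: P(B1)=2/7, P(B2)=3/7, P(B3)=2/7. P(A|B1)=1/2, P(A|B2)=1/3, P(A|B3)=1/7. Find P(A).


P(A) = P(A|B1)P(B1) + P(A|B2)P(B2) + P(A|B3)P(B3)
= 1/2*2/7 + 1/3*3/7 + 1/7*2/7
= 1/7 + 1/7 + 2/49 = 16/49

16/49


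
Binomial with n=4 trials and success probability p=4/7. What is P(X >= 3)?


P(X>=3) = P(X=3) + P(X=4)
= 768/2401 + 256/2401
= 1024/2401

1024/2401


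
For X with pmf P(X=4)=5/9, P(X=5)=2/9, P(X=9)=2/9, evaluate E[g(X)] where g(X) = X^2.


E[X^2] = sum(g(x)*P(x))
= 16*5/9 + 25*2/9 + 81*2/9
= 292/9

292/9


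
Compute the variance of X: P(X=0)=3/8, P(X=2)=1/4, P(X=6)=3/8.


E[X] = 11/4, E[X^2] = 29/2
Var(X) = E[X^2] - (E[X])^2 = 29/2 - (11/4)^2 = 111/16

111/16


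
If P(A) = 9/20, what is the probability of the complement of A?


P(A') = 1 - P(A) = 1 - 9/20 = 11/20

11/20


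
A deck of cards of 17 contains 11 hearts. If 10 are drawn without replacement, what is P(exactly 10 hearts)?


P(X=10) = C(11,10)*C(6,0) / C(17,10)
= 11*1 / 19448
= 11/19448 = 1/1768

1/1768


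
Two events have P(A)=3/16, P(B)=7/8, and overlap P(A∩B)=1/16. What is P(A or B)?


P(A∪B) = P(A) + P(B) - P(A∩B)
= 3/16 + 7/8 - 1/16 = 1

1


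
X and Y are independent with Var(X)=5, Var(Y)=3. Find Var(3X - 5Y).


Independence => Cov(X,Y)=0
Var(3X - 5Y) = 3^2*Var(X) + (-5)^2*Var(Y)
= 9*5 + 25*3 = 120

120


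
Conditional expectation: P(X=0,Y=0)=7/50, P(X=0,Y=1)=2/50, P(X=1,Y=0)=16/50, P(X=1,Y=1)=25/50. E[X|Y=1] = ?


P(Y=1) = 27/50
E[X|Y=1] = (0*2 + 1*25)/27 = 25/27

25/27


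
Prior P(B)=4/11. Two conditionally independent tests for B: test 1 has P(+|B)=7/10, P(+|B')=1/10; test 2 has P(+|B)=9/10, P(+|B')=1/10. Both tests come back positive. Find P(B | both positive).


After test 1: P(+) = 7/10*4/11 + 1/10*7/11 = 7/22
P(B|+) = (14/55)/(7/22) = 4/5
After test 2 (use post1 as new prior): P(+) = 9/10*4/5 + 1/10*1/5 = 37/50
P(B|+,+) = (18/25)/(37/50) = 36/37

36/37


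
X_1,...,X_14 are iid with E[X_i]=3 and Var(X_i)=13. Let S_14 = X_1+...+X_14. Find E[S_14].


E[S_n] = n*E[X_1] = 14*3 = 42

42


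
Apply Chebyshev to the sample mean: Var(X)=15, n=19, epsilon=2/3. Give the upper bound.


Var(Xbar) = Var(X)/n = 15/19
Chebyshev: P(|Xbar-mu| >= 2/3) <= Var(Xbar)/(2/3)^2 = (15/19)/(4/9) = 135/76
Bound exceeds 1, so trivial bound: 1

1


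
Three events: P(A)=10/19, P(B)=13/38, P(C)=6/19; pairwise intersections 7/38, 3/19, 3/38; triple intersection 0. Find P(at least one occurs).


P(A∪B∪C) = P(A)+P(B)+P(C) - P(AB)-P(AC)-P(BC) + P(ABC)
= 10/19+13/38+6/19 - 7/38-3/19-3/38 + 0
= 29/38

29/38


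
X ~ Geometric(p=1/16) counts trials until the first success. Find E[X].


For geometric (trials until first success), E[X] = 1/p = 1/(1/16) = 16

16


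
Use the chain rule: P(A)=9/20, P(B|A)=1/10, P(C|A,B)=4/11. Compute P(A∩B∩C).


P(A∩B∩C) = P(A) * P(B|A) * P(C|A∩B)
= 9/20 * 1/10 * 4/11
= 9/200 * 4/11 = 9/550

9/550


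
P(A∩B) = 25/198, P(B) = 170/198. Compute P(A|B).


P(A|B) = P(A∩B)/P(B) = (25/198)/(170/198) = 25/170 = 5/34

5/34


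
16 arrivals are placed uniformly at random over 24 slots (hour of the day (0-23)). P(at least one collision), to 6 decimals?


P(all different) = prod((24-i)/24 for i=0..15) = 0.001270
P(at least one match) = 1 - 0.001270 = 0.998730

0.998730


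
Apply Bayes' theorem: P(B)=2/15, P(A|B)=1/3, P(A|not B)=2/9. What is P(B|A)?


P(A) = P(A|B)P(B) + P(A|B')P(B') = 1/3*2/15 + 2/9*13/15 = 32/135
P(B|A) = P(A|B)P(B)/P(A) = (2/45)/(32/135) = 3/16

3/16


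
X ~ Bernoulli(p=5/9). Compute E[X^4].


For Bernoulli: X in {0,1}
E[X^4] = 0^4*(1-5/9) + 1^4*5/9 = 5/9

5/9


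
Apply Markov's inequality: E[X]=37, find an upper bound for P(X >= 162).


Markov: P(X >= a) <= E[X]/a
P(X >= 162) <= 37/162

37/162


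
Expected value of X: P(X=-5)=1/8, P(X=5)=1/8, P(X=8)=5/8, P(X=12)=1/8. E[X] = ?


E[X] = sum(x * P(x))
= -5*1/8 + 5*1/8 + 8*5/8 + 12*1/8
= 13/2

13/2


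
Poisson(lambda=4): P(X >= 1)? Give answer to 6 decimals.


P(X>=1) = 1 - P(X<=0) = 1 - (e^(-4)*4^0/0!)
≈ 1 - 0.0183156389 = 0.9816843611
≈ 0.981684

0.981684


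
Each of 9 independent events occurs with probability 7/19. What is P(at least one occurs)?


P(at least one) = 1 - P(none)
P(none) = (1 - 7/19)^9 = (12/19)^9 = 5159780352/322687697779
P(at least one) = 1 - 5159780352/322687697779 = 317527917427/322687697779

317527917427/322687697779


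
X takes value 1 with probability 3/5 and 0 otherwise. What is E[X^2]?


For Bernoulli: X in {0,1}
E[X^2] = 0^2*(1-3/5) + 1^2*3/5 = 3/5

3/5


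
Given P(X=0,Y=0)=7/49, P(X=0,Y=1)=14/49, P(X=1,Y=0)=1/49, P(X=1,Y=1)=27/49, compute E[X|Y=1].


P(Y=1) = 41/49
E[X|Y=1] = (0*14 + 1*27)/41 = 27/41

27/41


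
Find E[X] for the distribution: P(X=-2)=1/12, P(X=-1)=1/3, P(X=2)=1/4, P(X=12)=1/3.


E[X] = sum(x * P(x))
= -2*1/12 - 1*1/3 + 2*1/4 + 12*1/3
= 4

4


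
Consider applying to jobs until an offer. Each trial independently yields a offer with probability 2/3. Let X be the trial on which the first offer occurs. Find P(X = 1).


P(X=1) = (1-p)^0 * p = (1/3)^0 * 2/3
= 1 * 2/3 = 2/3

2/3


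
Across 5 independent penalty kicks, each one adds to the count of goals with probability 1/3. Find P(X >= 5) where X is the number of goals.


P(X>=5) = P(X=5)
= 1/243
= 1/243

1/243


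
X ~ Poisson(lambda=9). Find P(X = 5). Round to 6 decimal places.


P(X=5) = e^(-9) * 9^5 / 5!
≈ 0.0001234098041 * 59049 / 120
≈ 0.060727

0.060727


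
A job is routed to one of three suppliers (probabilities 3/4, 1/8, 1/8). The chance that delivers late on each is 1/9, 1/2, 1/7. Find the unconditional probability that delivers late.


P(A) = P(A|B1)P(B1) + P(A|B2)P(B2) + P(A|B3)P(B3)
= 1/9*3/4 + 1/2*1/8 + 1/7*1/8
= 1/12 + 1/16 + 1/56 = 55/336

55/336


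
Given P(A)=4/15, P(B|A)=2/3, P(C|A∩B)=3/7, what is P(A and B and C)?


P(A∩B∩C) = P(A) * P(B|A) * P(C|A∩B)
= 4/15 * 2/3 * 3/7
= 8/45 * 3/7 = 8/105

8/105


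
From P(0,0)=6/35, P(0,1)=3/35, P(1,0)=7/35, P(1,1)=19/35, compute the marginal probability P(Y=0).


P(Y=0) = P(0,0)+P(1,0) = 6/35 + 7/35 = 13/35

13/35


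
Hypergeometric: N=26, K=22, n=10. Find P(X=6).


P(X=6) = C(22,6)*C(4,4) / C(26,10)
= 74613*1 / 5311735
= 74613/5311735 = 21/1495

21/1495


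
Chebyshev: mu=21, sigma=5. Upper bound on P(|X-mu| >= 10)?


k = 10/5 = 2
Chebyshev: P(|X-mu| >= k*sigma) <= 1/k^2 = 1/2^2 = 1/4

1/4


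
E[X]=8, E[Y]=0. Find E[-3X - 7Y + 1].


E[-3X - 7Y + 1] = -3*E[X] - 7*E[Y] + 1
= (-3)*(8) + (-7)*(0) + (1)
= -24 + 0 + 1 = -23

-23


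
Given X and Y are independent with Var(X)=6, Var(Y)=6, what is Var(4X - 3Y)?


Independence => Cov(X,Y)=0
Var(4X - 3Y) = 4^2*Var(X) + (-3)^2*Var(Y)
= 16*6 + 9*6 = 150

150


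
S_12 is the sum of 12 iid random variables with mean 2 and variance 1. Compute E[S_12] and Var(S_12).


E[S_n] = n*mu = 12*2 = 24
Var(S_n) = n*sigma^2 = 12*1 = 12

E[S_12]=24, Var(S_12)=12


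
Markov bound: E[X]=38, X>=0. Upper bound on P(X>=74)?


Markov: P(X >= a) <= E[X]/a
P(X >= 74) <= 38/74 = 19/37

19/37


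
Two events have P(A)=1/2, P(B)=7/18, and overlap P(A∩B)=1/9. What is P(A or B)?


P(A∪B) = P(A) + P(B) - P(A∩B)
= 1/2 + 7/18 - 1/9 = 7/9

7/9


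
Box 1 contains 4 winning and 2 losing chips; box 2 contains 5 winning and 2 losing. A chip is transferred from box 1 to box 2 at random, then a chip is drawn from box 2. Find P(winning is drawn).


P(transfer winning) = 4/6 = 2/3; P(transfer losing) = 1/3
If winning transferred: Urn II has 6 winning of 8, so P(winning|winning moved) = 3/4
If losing transferred: Urn II has 5 winning of 8, so P(winning|losing moved) = 5/8
By total probability: P(winning) = 2/3*3/4 + 1/3*5/8 = 17/24

17/24


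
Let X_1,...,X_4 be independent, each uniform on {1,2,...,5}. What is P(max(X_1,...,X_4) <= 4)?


P(max <= 4) = P(all X_i <= 4) = (P(X_1 <= 4))^4
= (4/5)^4 = 256/625

256/625


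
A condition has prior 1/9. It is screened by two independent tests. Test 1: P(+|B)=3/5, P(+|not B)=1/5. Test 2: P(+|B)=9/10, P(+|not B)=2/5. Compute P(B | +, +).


After test 1: P(+) = 3/5*1/9 + 1/5*8/9 = 11/45
P(B|+) = (1/15)/(11/45) = 3/11
After test 2 (use post1 as new prior): P(+) = 9/10*3/11 + 2/5*8/11 = 59/110
P(B|+,+) = (27/110)/(59/110) = 27/59

27/59


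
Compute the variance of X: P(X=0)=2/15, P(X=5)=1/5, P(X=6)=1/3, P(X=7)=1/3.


E[X] = 16/3, E[X^2] = 100/3
Var(X) = E[X^2] - (E[X])^2 = 100/3 - (16/3)^2 = 44/9

44/9


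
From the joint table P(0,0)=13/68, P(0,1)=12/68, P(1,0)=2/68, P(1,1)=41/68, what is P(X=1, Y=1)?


Read from table: P(X=1, Y=1) = 41/68

41/68


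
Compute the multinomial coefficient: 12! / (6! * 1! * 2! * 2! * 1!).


12! = 479001600
Denominator: 6!=720 * 1!=1 * 2!=2 * 2!=2 * 1!=1
Coefficient = 479001600 / 2880 = 166320

166320


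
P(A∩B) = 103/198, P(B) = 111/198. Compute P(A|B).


P(A|B) = P(A∩B)/P(B) = (103/198)/(111/198) = 103/111

103/111


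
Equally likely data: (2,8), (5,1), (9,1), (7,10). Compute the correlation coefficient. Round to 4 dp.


Cov(X,Y) = -3.7500, Var(X) = 6.6875, Var(Y) = 16.5000
rho = Cov/(sqrt(VarX)*sqrt(VarY)) = -0.3570

-0.3570


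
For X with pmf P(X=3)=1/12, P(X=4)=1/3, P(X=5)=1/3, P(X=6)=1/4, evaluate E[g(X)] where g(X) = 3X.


E[3X] = sum(g(x)*P(x))
= 9*1/12 + 12*1/3 + 15*1/3 + 18*1/4
= 57/4

57/4


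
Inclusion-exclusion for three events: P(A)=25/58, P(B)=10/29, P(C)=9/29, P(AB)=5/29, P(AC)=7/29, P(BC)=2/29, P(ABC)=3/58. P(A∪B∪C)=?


P(A∪B∪C) = P(A)+P(B)+P(C) - P(AB)-P(AC)-P(BC) + P(ABC)
= 25/58+10/29+9/29 - 5/29-7/29-2/29 + 3/58
= 19/29

19/29


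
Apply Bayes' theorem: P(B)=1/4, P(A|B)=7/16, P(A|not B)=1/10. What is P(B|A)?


P(A) = P(A|B)P(B) + P(A|B')P(B') = 7/16*1/4 + 1/10*3/4 = 59/320
P(B|A) = P(A|B)P(B)/P(A) = (7/64)/(59/320) = 35/59

35/59


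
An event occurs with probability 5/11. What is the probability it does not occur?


P(A') = 1 - P(A) = 1 - 5/11 = 6/11

6/11


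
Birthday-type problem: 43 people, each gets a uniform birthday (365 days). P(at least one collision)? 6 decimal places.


P(all different) = prod((365-i)/365 for i=0..42) = 0.076077
P(at least one match) = 1 - 0.076077 = 0.923923

0.923923


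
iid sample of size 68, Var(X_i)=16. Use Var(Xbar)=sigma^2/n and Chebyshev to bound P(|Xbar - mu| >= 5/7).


Var(Xbar) = Var(X)/n = 16/68
Chebyshev: P(|Xbar-mu| >= 5/7) <= Var(Xbar)/(5/7)^2 = (4/17)/(25/49) = 196/425

196/425


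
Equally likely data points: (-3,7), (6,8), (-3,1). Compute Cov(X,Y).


E[X]=0, E[Y]=16/3, E[XY]=8
Cov(X,Y) = E[XY] - E[X]E[Y] = 8 - 0*16/3 = 8

8


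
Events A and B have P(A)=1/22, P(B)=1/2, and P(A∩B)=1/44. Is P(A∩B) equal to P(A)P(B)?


P(A)*P(B) = 1/22*1/2 = 1/44
P(A∩B) = 1/44, which equals P(A)P(B), so independent

Yes, A and B are independent


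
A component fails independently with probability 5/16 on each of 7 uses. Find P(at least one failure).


P(at least one) = 1 - P(none)
P(none) = (1 - 5/16)^7 = (11/16)^7 = 19487171/268435456
P(at least one) = 1 - 19487171/268435456 = 248948285/268435456

248948285/268435456


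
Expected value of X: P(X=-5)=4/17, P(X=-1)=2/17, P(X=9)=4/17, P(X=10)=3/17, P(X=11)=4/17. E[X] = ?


E[X] = sum(x * P(x))
= -5*4/17 - 1*2/17 + 9*4/17 + 10*3/17 + 11*4/17
= 88/17

88/17


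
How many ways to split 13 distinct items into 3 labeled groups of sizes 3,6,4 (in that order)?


13! = 6227020800
Denominator: 3!=6 * 6!=720 * 4!=24
Coefficient = 6227020800 / 103680 = 60060

60060


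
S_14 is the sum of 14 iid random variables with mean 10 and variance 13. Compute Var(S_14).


By independence, Var(S_n) = n*Var(X_1) = 14*13 = 182

182


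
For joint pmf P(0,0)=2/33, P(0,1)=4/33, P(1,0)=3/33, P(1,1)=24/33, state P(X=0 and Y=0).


Read from table: P(X=0, Y=0) = 2/33

2/33


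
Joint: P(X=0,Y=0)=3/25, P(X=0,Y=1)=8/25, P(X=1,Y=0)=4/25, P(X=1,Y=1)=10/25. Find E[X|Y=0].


P(Y=0) = 7/25
E[X|Y=0] = (0*3 + 1*4)/7 = 4/7

4/7


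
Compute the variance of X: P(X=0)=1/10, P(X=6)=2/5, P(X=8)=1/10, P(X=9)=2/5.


E[X] = 34/5, E[X^2] = 266/5
Var(X) = E[X^2] - (E[X])^2 = 266/5 - (34/5)^2 = 174/25

174/25


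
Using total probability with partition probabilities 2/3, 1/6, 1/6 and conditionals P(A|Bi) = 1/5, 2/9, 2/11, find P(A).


P(A) = P(A|B1)P(B1) + P(A|B2)P(B2) + P(A|B3)P(B3)
= 1/5*2/3 + 2/9*1/6 + 2/11*1/6
= 2/15 + 1/27 + 1/33 = 298/1485

298/1485


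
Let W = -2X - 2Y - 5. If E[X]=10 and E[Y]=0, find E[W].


E[-2X - 2Y - 5] = -2*E[X] - 2*E[Y] - 5
= (-2)*(10) + (-2)*(0) + (-5)
= -20 + 0 - 5 = -25

-25


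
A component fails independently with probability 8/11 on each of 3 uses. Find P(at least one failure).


P(at least one) = 1 - P(none)
P(none) = (1 - 8/11)^3 = (3/11)^3 = 27/1331
P(at least one) = 1 - 27/1331 = 1304/1331

1304/1331


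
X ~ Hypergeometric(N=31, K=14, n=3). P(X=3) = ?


P(X=3) = C(14,3)*C(17,0) / C(31,3)
= 364*1 / 4495
= 364/4495

364/4495


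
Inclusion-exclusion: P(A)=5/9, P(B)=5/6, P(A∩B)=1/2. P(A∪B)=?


P(A∪B) = P(A) + P(B) - P(A∩B)
= 5/9 + 5/6 - 1/2 = 8/9

8/9


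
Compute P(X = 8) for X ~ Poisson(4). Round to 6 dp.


P(X=8) = e^(-4) * 4^8 / 8!
≈ 0.01831563889 * 65536 / 40320
≈ 0.029770

0.029770


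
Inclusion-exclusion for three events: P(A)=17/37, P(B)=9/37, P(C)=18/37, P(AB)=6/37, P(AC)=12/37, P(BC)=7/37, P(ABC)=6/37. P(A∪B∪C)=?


P(A∪B∪C) = P(A)+P(B)+P(C) - P(AB)-P(AC)-P(BC) + P(ABC)
= 17/37+9/37+18/37 - 6/37-12/37-7/37 + 6/37
= 25/37

25/37


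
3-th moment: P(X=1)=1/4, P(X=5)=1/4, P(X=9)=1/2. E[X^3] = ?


E[X^3] = sum(x^3 * P(x))
= 1*1/4 + 125*1/4 + 729*1/2
= 396

396


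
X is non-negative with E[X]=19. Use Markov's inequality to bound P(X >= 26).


Markov: P(X >= a) <= E[X]/a
P(X >= 26) <= 19/26

19/26


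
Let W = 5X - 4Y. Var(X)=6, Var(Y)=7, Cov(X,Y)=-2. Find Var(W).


Var(5X - 4Y) = 5^2*Var(X) + (-4)^2*Var(Y) + 2*5*(-4)*Cov(X,Y)
= 25*6 + 16*7 - 40*(-2)
= 150 + 112 + 80 = 342

342


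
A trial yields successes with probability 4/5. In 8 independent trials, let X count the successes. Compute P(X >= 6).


P(X>=6) = P(X=6) + P(X=7) + P(X=8)
= 114688/390625 + 131072/390625 + 65536/390625
= 311296/390625

311296/390625


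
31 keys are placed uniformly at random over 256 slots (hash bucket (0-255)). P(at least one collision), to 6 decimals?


P(all different) = prod((256-i)/256 for i=0..30) = 0.150593
P(at least one match) = 1 - 0.150593 = 0.849407

0.849407


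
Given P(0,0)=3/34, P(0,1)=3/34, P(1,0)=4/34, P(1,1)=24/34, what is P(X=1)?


P(X=1) = P(1,0)+P(1,1) = 4/34 + 24/34 = 28/34 = 14/17

14/17


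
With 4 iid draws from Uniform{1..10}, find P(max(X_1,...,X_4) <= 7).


P(max <= 7) = P(all X_i <= 7) = (P(X_1 <= 7))^4
= (7/10)^4 = 2401/10000

2401/10000


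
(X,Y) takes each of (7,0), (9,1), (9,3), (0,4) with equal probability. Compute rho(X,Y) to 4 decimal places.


Cov(X,Y) = -3.5000, Var(X) = 13.6875, Var(Y) = 2.5000
rho = Cov/(sqrt(VarX)*sqrt(VarY)) = -0.5983

-0.5983


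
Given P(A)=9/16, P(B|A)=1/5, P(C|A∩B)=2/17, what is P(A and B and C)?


P(A∩B∩C) = P(A) * P(B|A) * P(C|A∩B)
= 9/16 * 1/5 * 2/17
= 9/80 * 2/17 = 9/680

9/680


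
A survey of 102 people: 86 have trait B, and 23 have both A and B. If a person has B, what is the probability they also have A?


P(A|B) = P(A∩B)/P(B) = (23/102)/(86/102) = 23/86

23/86


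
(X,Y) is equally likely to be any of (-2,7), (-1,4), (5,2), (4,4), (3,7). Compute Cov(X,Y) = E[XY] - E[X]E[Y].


E[X]=9/5, E[Y]=24/5, E[XY]=29/5
Cov(X,Y) = E[XY] - E[X]E[Y] = 29/5 - 9/5*24/5 = -71/25

-71/25


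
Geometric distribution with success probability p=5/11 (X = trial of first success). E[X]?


For geometric (trials until first success), E[X] = 1/p = 1/(5/11) = 11/5

11/5


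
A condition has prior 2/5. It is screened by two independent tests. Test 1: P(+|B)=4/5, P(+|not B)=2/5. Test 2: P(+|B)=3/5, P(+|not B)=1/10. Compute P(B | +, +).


After test 1: P(+) = 4/5*2/5 + 2/5*3/5 = 14/25
P(B|+) = (8/25)/(14/25) = 4/7
After test 2 (use post1 as new prior): P(+) = 3/5*4/7 + 1/10*3/7 = 27/70
P(B|+,+) = (12/35)/(27/70) = 8/9

8/9


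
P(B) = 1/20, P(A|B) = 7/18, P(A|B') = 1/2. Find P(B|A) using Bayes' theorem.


P(A) = P(A|B)P(B) + P(A|B')P(B') = 7/18*1/20 + 1/2*19/20 = 89/180
P(B|A) = P(A|B)P(B)/P(A) = (7/360)/(89/180) = 7/178

7/178


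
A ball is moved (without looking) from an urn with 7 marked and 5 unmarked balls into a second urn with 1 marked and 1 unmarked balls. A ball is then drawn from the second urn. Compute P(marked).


P(transfer marked) = 7/12; P(transfer unmarked) = 5/12
If marked transferred: Urn II has 2 marked of 3, so P(marked|marked moved) = 2/3
If unmarked transferred: Urn II has 1 marked of 3, so P(marked|unmarked moved) = 1/3
By total probability: P(marked) = 7/12*2/3 + 5/12*1/3 = 19/36

19/36


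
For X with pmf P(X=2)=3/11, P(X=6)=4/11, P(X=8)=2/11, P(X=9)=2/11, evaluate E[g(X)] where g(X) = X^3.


E[X^3] = sum(g(x)*P(x))
= 8*3/11 + 216*4/11 + 512*2/11 + 729*2/11
= 3370/11

3370/11


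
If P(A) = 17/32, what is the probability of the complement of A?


P(A') = 1 - P(A) = 1 - 17/32 = 15/32

15/32


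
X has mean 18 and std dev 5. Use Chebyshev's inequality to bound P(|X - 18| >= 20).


k = 20/5 = 4
Chebyshev: P(|X-mu| >= k*sigma) <= 1/k^2 = 1/4^2 = 1/16

1/16


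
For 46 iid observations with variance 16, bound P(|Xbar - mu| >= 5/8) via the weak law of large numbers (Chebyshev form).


Var(Xbar) = Var(X)/n = 16/46
Chebyshev: P(|Xbar-mu| >= 5/8) <= Var(Xbar)/(5/8)^2 = (8/23)/(25/64) = 512/575

512/575


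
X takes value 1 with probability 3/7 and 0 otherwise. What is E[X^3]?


For Bernoulli: X in {0,1}
E[X^3] = 0^3*(1-3/7) + 1^3*3/7 = 3/7

3/7


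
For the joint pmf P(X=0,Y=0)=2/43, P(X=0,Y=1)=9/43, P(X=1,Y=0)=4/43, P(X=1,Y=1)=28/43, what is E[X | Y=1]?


P(Y=1) = 37/43
E[X|Y=1] = (0*9 + 1*28)/37 = 28/37

28/37


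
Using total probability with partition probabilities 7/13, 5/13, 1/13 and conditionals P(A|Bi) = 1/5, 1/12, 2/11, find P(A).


P(A) = P(A|B1)P(B1) + P(A|B2)P(B2) + P(A|B3)P(B3)
= 1/5*7/13 + 1/12*5/13 + 2/11*1/13
= 7/65 + 5/156 + 2/143 = 1319/8580

1319/8580


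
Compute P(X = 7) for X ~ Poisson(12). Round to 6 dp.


P(X=7) = e^(-12) * 12^7 / 7!
≈ 0.000006144212353 * 35831808 / 5040
≈ 0.043682

0.043682


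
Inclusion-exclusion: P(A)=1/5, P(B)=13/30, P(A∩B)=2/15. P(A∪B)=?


P(A∪B) = P(A) + P(B) - P(A∩B)
= 1/5 + 13/30 - 2/15 = 1/2

1/2


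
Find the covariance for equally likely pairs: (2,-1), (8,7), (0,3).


E[X]=10/3, E[Y]=3, E[XY]=18
Cov(X,Y) = E[XY] - E[X]E[Y] = 18 - 10/3*3 = 8

8


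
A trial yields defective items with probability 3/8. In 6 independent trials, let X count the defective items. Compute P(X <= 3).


P(X<=3) = P(X=0) + P(X=1) + P(X=2) + P(X=3)
= 15625/262144 + 28125/131072 + 84375/262144 + 16875/65536
= 111875/131072

111875/131072


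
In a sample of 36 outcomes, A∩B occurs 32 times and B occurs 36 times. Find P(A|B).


P(A|B) = P(A∩B)/P(B) = (32/36)/(36/36) = 32/36 = 8/9

8/9


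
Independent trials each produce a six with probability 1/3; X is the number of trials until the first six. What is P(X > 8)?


P(X > 8) = P(first 8 trials all fail) = (1-p)^8 = (2/3)^8 = 256/6561

256/6561


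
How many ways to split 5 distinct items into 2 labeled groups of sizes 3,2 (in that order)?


5! = 120
Denominator: 3!=6 * 2!=2
Coefficient = 120 / 12 = 10

10


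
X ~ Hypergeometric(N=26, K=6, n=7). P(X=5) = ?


P(X=5) = C(6,5)*C(20,2) / C(26,7)
= 6*190 / 657800
= 1140/657800 = 57/32890

57/32890


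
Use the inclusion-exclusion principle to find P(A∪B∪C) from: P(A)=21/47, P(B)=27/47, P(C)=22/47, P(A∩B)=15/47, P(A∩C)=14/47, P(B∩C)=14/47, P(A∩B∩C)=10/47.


P(A∪B∪C) = P(A)+P(B)+P(C) - P(AB)-P(AC)-P(BC) + P(ABC)
= 21/47+27/47+22/47 - 15/47-14/47-14/47 + 10/47
= 37/47

37/47


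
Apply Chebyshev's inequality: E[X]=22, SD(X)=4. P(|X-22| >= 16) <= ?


k = 16/4 = 4
Chebyshev: P(|X-mu| >= k*sigma) <= 1/k^2 = 1/4^2 = 1/16

1/16


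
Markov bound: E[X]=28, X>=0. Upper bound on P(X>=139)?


Markov: P(X >= a) <= E[X]/a
P(X >= 139) <= 28/139

28/139


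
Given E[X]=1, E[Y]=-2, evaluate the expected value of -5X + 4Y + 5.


E[-5X + 4Y + 5] = -5*E[X] + 4*E[Y] + 5
= (-5)*(1) + (4)*(-2) + (5)
= -5 - 8 + 5 = -8

-8


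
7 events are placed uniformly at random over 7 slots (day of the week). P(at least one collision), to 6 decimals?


P(all different) = prod((7-i)/7 for i=0..6) = 0.006120
P(at least one match) = 1 - 0.006120 = 0.993880

0.993880


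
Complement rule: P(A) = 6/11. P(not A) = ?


P(A') = 1 - P(A) = 1 - 6/11 = 5/11

5/11


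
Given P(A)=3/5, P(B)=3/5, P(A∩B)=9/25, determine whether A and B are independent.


P(A)*P(B) = 3/5*3/5 = 9/25
P(A∩B) = 9/25, which equals P(A)P(B), so independent

Yes, A and B are independent


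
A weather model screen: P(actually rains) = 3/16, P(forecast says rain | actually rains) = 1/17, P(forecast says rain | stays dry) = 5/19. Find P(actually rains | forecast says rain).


P(A) = P(A|B)P(B) + P(A|B')P(B') = 1/17*3/16 + 5/19*13/16 = 581/2584
P(B|A) = P(A|B)P(B)/P(A) = (3/272)/(581/2584) = 57/1162

57/1162


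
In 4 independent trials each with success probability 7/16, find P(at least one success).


P(at least one) = 1 - P(none)
P(none) = (1 - 7/16)^4 = (9/16)^4 = 6561/65536
P(at least one) = 1 - 6561/65536 = 58975/65536

58975/65536


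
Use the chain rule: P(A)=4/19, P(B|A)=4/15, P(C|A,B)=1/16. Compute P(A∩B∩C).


P(A∩B∩C) = P(A) * P(B|A) * P(C|A∩B)
= 4/19 * 4/15 * 1/16
= 16/285 * 1/16 = 1/285

1/285


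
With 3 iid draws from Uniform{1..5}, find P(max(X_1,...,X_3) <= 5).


P(max <= 5) = P(all X_i <= 5) = (P(X_1 <= 5))^3
= (5/5)^3 = 1^3 = 1

1


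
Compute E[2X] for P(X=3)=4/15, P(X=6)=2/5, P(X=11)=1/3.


E[2X] = sum(g(x)*P(x))
= 6*4/15 + 12*2/5 + 22*1/3
= 206/15

206/15


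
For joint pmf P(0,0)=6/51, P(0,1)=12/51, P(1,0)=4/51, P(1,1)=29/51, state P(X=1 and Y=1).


Read from table: P(X=1, Y=1) = 29/51

29/51


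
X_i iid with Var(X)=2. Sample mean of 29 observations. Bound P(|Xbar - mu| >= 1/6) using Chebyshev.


Var(Xbar) = Var(X)/n = 2/29
Chebyshev: P(|Xbar-mu| >= 1/6) <= Var(Xbar)/(1/6)^2 = (2/29)/(1/36) = 72/29
Bound exceeds 1, so trivial bound: 1

1


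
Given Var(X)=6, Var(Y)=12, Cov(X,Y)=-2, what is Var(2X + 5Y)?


Var(2X + 5Y) = 2^2*Var(X) + 5^2*Var(Y) + 2*2*5*Cov(X,Y)
= 4*6 + 25*12 + 20*(-2)
= 24 + 300 - 40 = 284

284


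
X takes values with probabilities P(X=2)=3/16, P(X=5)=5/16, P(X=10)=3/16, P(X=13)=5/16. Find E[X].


E[X] = sum(x * P(x))
= 2*3/16 + 5*5/16 + 10*3/16 + 13*5/16
= 63/8

63/8


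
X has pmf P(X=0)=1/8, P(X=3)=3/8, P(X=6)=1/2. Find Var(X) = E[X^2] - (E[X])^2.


E[X] = 33/8, E[X^2] = 171/8
Var(X) = E[X^2] - (E[X])^2 = 171/8 - (33/8)^2 = 279/64

279/64


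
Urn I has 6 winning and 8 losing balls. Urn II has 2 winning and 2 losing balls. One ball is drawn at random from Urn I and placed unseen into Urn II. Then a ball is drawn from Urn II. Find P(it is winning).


P(transfer winning) = 6/14 = 3/7; P(transfer losing) = 4/7
If winning transferred: Urn II has 3 winning of 5, so P(winning|winning moved) = 3/5
If losing transferred: Urn II has 2 winning of 5, so P(winning|losing moved) = 2/5
By total probability: P(winning) = 3/7*3/5 + 4/7*2/5 = 17/35

17/35
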